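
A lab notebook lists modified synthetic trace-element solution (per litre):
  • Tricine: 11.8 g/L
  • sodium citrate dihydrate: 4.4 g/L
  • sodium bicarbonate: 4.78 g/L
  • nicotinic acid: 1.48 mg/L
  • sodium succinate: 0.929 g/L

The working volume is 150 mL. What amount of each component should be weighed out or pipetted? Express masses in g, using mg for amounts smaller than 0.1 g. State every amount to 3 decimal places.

Tricine 1.770 g; sodium citrate dihydrate 0.660 g; sodium bicarbonate 0.717 g; nicotinic acid 0.222 mg; sodium succinate 0.139 g

Target volume = 150 mL = 0.15 L.
Tricine: 11.8 g/L × 0.15 L = 1.770 g
sodium citrate dihydrate: 4.4 g/L × 0.15 L = 0.660 g
sodium bicarbonate: 4.78 g/L × 0.15 L = 0.717 g
nicotinic acid: 1.48 mg/L × 0.15 L = 0.222 mg
sodium succinate: 0.929 g/L × 0.15 L = 0.139 g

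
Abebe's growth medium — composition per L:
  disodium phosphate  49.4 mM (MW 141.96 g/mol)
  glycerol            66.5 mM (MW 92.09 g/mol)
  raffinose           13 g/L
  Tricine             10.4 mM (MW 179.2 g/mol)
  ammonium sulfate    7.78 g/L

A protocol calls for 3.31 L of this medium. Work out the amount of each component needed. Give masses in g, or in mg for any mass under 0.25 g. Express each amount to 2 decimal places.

Scale factor relative to 1 L: 3.31.
disodium phosphate: 49.4 mmol/L × 141.96 g/mol × 3.31 L ÷ 1000 = 23.21 g
glycerol: 66.5 mmol/L × 92.09 g/mol × 3.31 L ÷ 1000 = 20.27 g
raffinose: 13 g/L × 3.31 L = 43.03 g
Tricine: 10.4 mmol/L × 179.2 g/mol × 3.31 L ÷ 1000 = 6.17 g
ammonium sulfate: 7.78 g/L × 3.31 L = 25.75 g

disodium phosphate 23.21 g; glycerol 20.27 g; raffinose 43.03 g; Tricine 6.17 g; ammonium sulfate 25.75 g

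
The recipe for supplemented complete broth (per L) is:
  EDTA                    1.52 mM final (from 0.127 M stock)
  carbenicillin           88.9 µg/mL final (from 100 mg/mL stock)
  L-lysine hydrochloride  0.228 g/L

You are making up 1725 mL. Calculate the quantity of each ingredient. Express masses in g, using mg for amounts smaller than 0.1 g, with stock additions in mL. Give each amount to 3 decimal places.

EDTA 20.646 mL; carbenicillin 1.534 mL; L-lysine hydrochloride 0.393 g

Working volume: 1725 mL = 1.725 L.
EDTA: V = C2·V2/C1 = 1.52 mM × 1725 mL ÷ 127 mM = 20.646 mL
carbenicillin: dilute stock: 88.9 µg/mL × 1725 mL ÷ 100000 µg/mL = 1.534 mL
L-lysine hydrochloride: 0.228 g/L × 1.725 L = 0.393 g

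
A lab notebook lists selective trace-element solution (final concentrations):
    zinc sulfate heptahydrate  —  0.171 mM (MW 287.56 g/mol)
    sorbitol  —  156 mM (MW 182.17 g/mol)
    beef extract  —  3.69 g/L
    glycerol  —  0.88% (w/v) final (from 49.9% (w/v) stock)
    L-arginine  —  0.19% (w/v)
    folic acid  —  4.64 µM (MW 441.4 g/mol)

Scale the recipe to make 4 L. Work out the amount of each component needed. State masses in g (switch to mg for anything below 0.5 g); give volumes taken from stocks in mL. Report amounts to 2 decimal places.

Working volume: 4 L.
zinc sulfate heptahydrate: 0.171 mmol/L × 287.56 mg/mmol × 4 L = 196.69 mg
sorbitol: 156 mmol/L × 182.17 g/mol × 4 L ÷ 1000 = 113.67 g
beef extract: 3.69 g/L × 4 L = 14.76 g
glycerol: dilute stock: 0.88% ÷ 49.9% × 4000 mL = 70.54 mL
L-arginine: 0.19 g per 100 mL × 4000 mL ÷ 100 = 7.60 g
folic acid: 4.64 µmol/L × 441.4 g/mol × 4 L ÷ 1000 = 8.19 mg

zinc sulfate heptahydrate 196.69 mg; sorbitol 113.67 g; beef extract 14.76 g; glycerol 70.54 mL; L-arginine 7.60 g; folic acid 8.19 mg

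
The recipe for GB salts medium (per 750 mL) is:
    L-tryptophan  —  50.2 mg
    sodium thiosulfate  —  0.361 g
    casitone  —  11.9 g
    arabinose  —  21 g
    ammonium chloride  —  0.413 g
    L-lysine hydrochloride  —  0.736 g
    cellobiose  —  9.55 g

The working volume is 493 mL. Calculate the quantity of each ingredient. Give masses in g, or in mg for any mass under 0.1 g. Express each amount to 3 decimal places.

Scale factor = 493 mL / 750 mL = 0.657333.
L-tryptophan: 50.2 mg × (493 mL / 750 mL) = 32.998 mg
sodium thiosulfate: 0.361 g × (493 mL / 750 mL) = 0.237 g
casitone: 11.9 g × (493 mL / 750 mL) = 7.822 g
arabinose: 21 g × (493 mL / 750 mL) = 13.804 g
ammonium chloride: 0.413 g × (493 mL / 750 mL) = 0.271 g
L-lysine hydrochloride: 0.736 g × (493 mL / 750 mL) = 0.484 g
cellobiose: 9.55 g × (493 mL / 750 mL) = 6.278 g

L-tryptophan 32.998 mg; sodium thiosulfate 0.237 g; casitone 7.822 g; arabinose 13.804 g; ammonium chloride 0.271 g; L-lysine hydrochloride 0.484 g; cellobiose 6.278 g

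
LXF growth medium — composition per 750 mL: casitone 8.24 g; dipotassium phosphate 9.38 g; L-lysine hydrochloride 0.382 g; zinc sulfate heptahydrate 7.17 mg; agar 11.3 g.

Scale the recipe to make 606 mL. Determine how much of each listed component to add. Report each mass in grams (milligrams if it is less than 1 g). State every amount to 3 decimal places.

Ratio of target to recipe volume: 606 / 750 = 0.808.
casitone: 8.24 g × (606 mL / 750 mL) = 6.658 g
dipotassium phosphate: 9.38 g × (606 mL / 750 mL) = 7.579 g
L-lysine hydrochloride: 0.382 g × (606 mL / 750 mL) = 0.308656 g = 308.656 mg
zinc sulfate heptahydrate: 7.17 mg × (606 mL / 750 mL) = 5.793 mg
agar: 11.3 g × (606 mL / 750 mL) = 9.130 g

casitone 6.658 g; dipotassium phosphate 7.579 g; L-lysine hydrochloride 308.656 mg; zinc sulfate heptahydrate 5.793 mg; agar 9.130 g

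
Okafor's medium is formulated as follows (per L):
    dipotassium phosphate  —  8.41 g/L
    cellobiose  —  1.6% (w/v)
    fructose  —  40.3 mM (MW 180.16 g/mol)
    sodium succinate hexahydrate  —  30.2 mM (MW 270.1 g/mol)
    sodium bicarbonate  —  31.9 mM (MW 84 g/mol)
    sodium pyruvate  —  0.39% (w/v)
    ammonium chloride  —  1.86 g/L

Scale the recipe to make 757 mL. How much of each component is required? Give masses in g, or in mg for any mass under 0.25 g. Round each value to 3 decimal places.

dipotassium phosphate 6.366 g; cellobiose 12.112 g; fructose 5.496 g; sodium succinate hexahydrate 6.175 g; sodium bicarbonate 2.028 g; sodium pyruvate 2.952 g; ammonium chloride 1.408 g

Working volume: 757 mL = 0.757 L.
dipotassium phosphate: 8.41 g/L × 0.757 L = 6.366 g
cellobiose: 1.6 g per 100 mL × 757 mL ÷ 100 = 12.112 g
fructose: 40.3 mmol/L × 180.16 g/mol × 0.757 L ÷ 1000 = 5.496 g
sodium succinate hexahydrate: 30.2 mmol/L × 270.1 g/mol × 0.757 L ÷ 1000 = 6.175 g
sodium bicarbonate: 31.9 mmol/L × 84 g/mol × 0.757 L ÷ 1000 = 2.028 g
sodium pyruvate: 0.39% w/v = 3.9 g/L → 3.9 × 0.757 L = 2.952 g
ammonium chloride: 1.86 g/L × 0.757 L = 1.408 g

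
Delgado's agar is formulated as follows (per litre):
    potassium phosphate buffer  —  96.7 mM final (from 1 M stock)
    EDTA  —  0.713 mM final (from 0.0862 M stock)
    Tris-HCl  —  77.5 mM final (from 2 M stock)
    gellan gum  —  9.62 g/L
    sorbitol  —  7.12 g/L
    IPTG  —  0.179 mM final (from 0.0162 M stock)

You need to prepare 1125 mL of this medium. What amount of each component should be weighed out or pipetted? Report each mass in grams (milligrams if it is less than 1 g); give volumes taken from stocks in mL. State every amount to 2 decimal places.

Working volume: 1125 mL = 1.125 L.
potassium phosphate buffer: dilute stock: 96.7 mM × 1125 mL ÷ 1000 mM = 108.79 mL
EDTA: dilute stock: 0.713 mM × 1125 mL ÷ 86.2 mM = 9.31 mL
Tris-HCl: V = C2·V2/C1 = 77.5 mM × 1125 mL ÷ 2000 mM = 43.59 mL
gellan gum: 9.62 g/L × 1.125 L = 10.82 g
sorbitol: 7.12 g/L × 1.125 L = 8.01 g
IPTG: dilute stock: 0.179 mM × 1125 mL ÷ 16.2 mM = 12.43 mL

potassium phosphate buffer 108.79 mL; EDTA 9.31 mL; Tris-HCl 43.59 mL; gellan gum 10.82 g; sorbitol 8.01 g; IPTG 12.43 mL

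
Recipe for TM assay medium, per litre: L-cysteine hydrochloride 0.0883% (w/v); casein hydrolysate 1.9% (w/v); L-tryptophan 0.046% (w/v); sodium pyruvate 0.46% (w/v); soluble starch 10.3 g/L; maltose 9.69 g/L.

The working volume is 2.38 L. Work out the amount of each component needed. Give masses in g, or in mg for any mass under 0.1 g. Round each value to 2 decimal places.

Scale factor relative to 1 L: 2.38.
L-cysteine hydrochloride: 0.0883 g per 100 mL × 2380 mL ÷ 100 = 2.10 g
casein hydrolysate: 1.9 g per 100 mL × 2380 mL ÷ 100 = 45.22 g
L-tryptophan: 0.046% w/v = 0.46 g/L → 0.46 × 2.38 L = 1.09 g
sodium pyruvate: 0.46% w/v = 4.6 g/L → 4.6 × 2.38 L = 10.95 g
soluble starch: 10.3 g/L × 2.38 L = 24.51 g
maltose: 9.69 g/L × 2.38 L = 23.06 g

L-cysteine hydrochloride 2.10 g; casein hydrolysate 45.22 g; L-tryptophan 1.09 g; sodium pyruvate 10.95 g; soluble starch 24.51 g; maltose 23.06 g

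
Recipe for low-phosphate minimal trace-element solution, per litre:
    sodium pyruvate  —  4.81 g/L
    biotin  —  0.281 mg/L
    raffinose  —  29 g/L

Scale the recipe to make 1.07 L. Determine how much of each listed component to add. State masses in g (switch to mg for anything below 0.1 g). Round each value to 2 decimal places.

sodium pyruvate 5.15 g; biotin 0.30 mg; raffinose 31.03 g

Scale factor relative to 1 L: 1.07.
sodium pyruvate: 4.81 g/L × 1.07 L = 5.15 g
biotin: 0.281 mg/L × 1.07 L = 0.30 mg
raffinose: 29 g/L × 1.07 L = 31.03 g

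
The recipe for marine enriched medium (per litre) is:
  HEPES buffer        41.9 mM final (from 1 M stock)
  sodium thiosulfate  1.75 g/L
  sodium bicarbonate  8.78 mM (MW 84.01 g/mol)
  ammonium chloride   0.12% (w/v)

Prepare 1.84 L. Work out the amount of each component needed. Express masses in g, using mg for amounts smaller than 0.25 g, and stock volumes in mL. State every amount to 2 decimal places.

HEPES buffer 77.10 mL; sodium thiosulfate 3.22 g; sodium bicarbonate 1.36 g; ammonium chloride 2.21 g

Working volume: 1.84 L.
HEPES buffer: V = C2·V2/C1 = 41.9 mM × 1840 mL ÷ 1000 mM = 77.10 mL
sodium thiosulfate: 1.75 g/L × 1.84 L = 3.22 g
sodium bicarbonate: 8.78 mmol/L × 84.01 g/mol × 1.84 L ÷ 1000 = 1.36 g
ammonium chloride: 0.12 g per 100 mL × 1840 mL ÷ 100 = 2.21 g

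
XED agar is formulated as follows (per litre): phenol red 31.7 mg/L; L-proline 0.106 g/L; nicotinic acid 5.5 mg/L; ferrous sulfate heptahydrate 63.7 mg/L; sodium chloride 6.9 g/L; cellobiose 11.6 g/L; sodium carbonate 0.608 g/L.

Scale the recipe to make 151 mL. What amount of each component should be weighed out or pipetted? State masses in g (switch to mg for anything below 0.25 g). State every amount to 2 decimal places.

phenol red 4.79 mg; L-proline 16.01 mg; nicotinic acid 0.83 mg; ferrous sulfate heptahydrate 9.62 mg; sodium chloride 1.04 g; cellobiose 1.75 g; sodium carbonate 91.81 mg

Working volume: 151 mL = 0.151 L.
phenol red: 31.7 mg/L × 0.151 L = 4.79 mg
L-proline: 0.106 g/L × 0.151 L = 0.016006 g = 16.01 mg
nicotinic acid: 5.5 mg/L × 0.151 L = 0.83 mg
ferrous sulfate heptahydrate: 63.7 mg/L × 0.151 L = 9.62 mg
sodium chloride: 6.9 g/L × 0.151 L = 1.04 g
cellobiose: 11.6 g/L × 0.151 L = 1.75 g
sodium carbonate: 0.608 g/L × 0.151 L = 0.091808 g = 91.81 mg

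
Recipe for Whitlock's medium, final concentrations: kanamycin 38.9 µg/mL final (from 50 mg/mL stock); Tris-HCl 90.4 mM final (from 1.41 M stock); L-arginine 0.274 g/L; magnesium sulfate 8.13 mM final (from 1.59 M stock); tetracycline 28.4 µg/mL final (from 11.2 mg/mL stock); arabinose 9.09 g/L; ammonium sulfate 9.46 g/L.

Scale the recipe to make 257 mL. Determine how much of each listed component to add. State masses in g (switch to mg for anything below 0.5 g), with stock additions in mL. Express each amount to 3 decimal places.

kanamycin 0.200 mL; Tris-HCl 16.477 mL; L-arginine 70.418 mg; magnesium sulfate 1.314 mL; tetracycline 0.652 mL; arabinose 2.336 g; ammonium sulfate 2.431 g

Working volume: 257 mL = 0.257 L.
kanamycin: C1V1 = C2V2 → 38.9 µg/mL × 257 mL ÷ 50000 µg/mL = 0.200 mL
Tris-HCl: dilute stock: 90.4 mM × 257 mL ÷ 1410 mM = 16.477 mL
L-arginine: 0.274 g/L × 0.257 L = 0.070418 g = 70.418 mg
magnesium sulfate: dilute stock: 8.13 mM × 257 mL ÷ 1590 mM = 1.314 mL
tetracycline: V = C2·V2/C1 = 28.4 µg/mL × 257 mL ÷ 11200 µg/mL = 0.652 mL
arabinose: 9.09 g/L × 0.257 L = 2.336 g
ammonium sulfate: 9.46 g/L × 0.257 L = 2.431 g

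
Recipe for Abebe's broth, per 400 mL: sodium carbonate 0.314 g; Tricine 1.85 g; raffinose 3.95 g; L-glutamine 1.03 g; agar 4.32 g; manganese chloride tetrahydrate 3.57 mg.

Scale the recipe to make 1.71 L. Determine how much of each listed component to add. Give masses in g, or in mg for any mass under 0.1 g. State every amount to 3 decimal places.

sodium carbonate 1.342 g; Tricine 7.909 g; raffinose 16.886 g; L-glutamine 4.403 g; agar 18.468 g; manganese chloride tetrahydrate 15.262 mg

Scale factor = 1710 mL / 400 mL = 4.275.
sodium carbonate: 0.314 g × (1710 mL / 400 mL) = 1.342 g
Tricine: 1.85 g × (1710 mL / 400 mL) = 7.909 g
raffinose: 3.95 g × (1710 mL / 400 mL) = 16.886 g
L-glutamine: 1.03 g × (1710 mL / 400 mL) = 4.403 g
agar: 4.32 g × (1710 mL / 400 mL) = 18.468 g
manganese chloride tetrahydrate: 3.57 mg × (1710 mL / 400 mL) = 15.262 mg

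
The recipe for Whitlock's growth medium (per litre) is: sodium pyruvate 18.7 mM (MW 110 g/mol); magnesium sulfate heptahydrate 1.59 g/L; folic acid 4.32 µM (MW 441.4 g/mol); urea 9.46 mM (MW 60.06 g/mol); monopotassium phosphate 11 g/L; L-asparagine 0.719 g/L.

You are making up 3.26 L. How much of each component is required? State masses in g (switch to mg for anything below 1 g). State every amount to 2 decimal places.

Working volume: 3.26 L.
sodium pyruvate: 18.7 mmol/L × 110 g/mol × 3.26 L ÷ 1000 = 6.71 g
magnesium sulfate heptahydrate: 1.59 g/L × 3.26 L = 5.18 g
folic acid: 4.32 µmol/L × 441.4 g/mol × 3.26 L ÷ 1000 = 6.22 mg
urea: 9.46 mmol/L × 60.06 g/mol × 3.26 L ÷ 1000 = 1.85 g
monopotassium phosphate: 11 g/L × 3.26 L = 35.86 g
L-asparagine: 0.719 g/L × 3.26 L = 2.34 g

sodium pyruvate 6.71 g; magnesium sulfate heptahydrate 5.18 g; folic acid 6.22 mg; urea 1.85 g; monopotassium phosphate 35.86 g; L-asparagine 2.34 g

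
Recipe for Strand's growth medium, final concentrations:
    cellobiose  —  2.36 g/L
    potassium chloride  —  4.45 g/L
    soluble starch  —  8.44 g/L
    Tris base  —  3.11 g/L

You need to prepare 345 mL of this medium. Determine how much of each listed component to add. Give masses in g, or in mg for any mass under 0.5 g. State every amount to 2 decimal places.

cellobiose 0.81 g; potassium chloride 1.54 g; soluble starch 2.91 g; Tris base 1.07 g

Scale factor relative to 1 L: 0.345.
cellobiose: 2.36 g/L × 0.345 L = 0.81 g
potassium chloride: 4.45 g/L × 0.345 L = 1.54 g
soluble starch: 8.44 g/L × 0.345 L = 2.91 g
Tris base: 3.11 g/L × 0.345 L = 1.07 g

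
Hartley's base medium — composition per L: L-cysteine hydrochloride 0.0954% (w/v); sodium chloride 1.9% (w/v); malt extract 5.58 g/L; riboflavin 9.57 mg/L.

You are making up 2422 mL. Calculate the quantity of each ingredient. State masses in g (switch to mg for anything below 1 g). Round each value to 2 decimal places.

Scale factor relative to 1 L: 2.422.
L-cysteine hydrochloride: 0.0954% w/v = 0.954 g/L → 0.954 × 2.422 L = 2.31 g
sodium chloride: 1.9% w/v = 19 g/L → 19 × 2.422 L = 46.02 g
malt extract: 5.58 g/L × 2.422 L = 13.51 g
riboflavin: 9.57 mg/L × 2.422 L = 23.18 mg

L-cysteine hydrochloride 2.31 g; sodium chloride 46.02 g; malt extract 13.51 g; riboflavin 23.18 mg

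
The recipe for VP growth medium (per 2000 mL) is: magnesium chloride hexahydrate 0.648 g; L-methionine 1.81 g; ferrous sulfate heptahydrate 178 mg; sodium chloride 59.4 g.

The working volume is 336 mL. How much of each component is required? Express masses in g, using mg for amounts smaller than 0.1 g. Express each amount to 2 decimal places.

Ratio of target to recipe volume: 336 / 2000 = 0.168.
magnesium chloride hexahydrate: 0.648 g × (336 mL / 2000 mL) = 0.11 g
L-methionine: 1.81 g × (336 mL / 2000 mL) = 0.30 g
ferrous sulfate heptahydrate: 178 mg × (336 mL / 2000 mL) = 29.90 mg
sodium chloride: 59.4 g × (336 mL / 2000 mL) = 9.98 g

magnesium chloride hexahydrate 0.11 g; L-methionine 0.30 g; ferrous sulfate heptahydrate 29.90 mg; sodium chloride 9.98 g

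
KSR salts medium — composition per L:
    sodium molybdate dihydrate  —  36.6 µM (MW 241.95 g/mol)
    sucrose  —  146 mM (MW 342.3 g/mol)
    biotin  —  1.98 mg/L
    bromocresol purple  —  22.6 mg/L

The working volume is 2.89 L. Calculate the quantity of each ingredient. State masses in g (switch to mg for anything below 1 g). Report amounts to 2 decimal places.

sodium molybdate dihydrate 25.59 mg; sucrose 144.43 g; biotin 5.72 mg; bromocresol purple 65.31 mg

Scale factor relative to 1 L: 2.89.
sodium molybdate dihydrate: 36.6 µmol/L × 241.95 g/mol × 2.89 L ÷ 1000 = 25.59 mg
sucrose: 146 mmol/L × 342.3 g/mol × 2.89 L ÷ 1000 = 144.43 g
biotin: 1.98 mg/L × 2.89 L = 5.72 mg
bromocresol purple: 22.6 mg/L × 2.89 L = 65.31 mg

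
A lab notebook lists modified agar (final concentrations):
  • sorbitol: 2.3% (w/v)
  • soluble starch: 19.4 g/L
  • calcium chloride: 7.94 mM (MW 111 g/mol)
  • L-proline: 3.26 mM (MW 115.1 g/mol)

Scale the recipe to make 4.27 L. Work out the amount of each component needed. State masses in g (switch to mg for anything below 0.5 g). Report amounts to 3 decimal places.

sorbitol 98.210 g; soluble starch 82.838 g; calcium chloride 3.763 g; L-proline 1.602 g

Working volume: 4.27 L.
sorbitol: 2.3 g per 100 mL × 4270 mL ÷ 100 = 98.210 g
soluble starch: 19.4 g/L × 4.27 L = 82.838 g
calcium chloride: 7.94 mmol/L × 111 g/mol × 4.27 L ÷ 1000 = 3.763 g
L-proline: 3.26 mmol/L × 115.1 g/mol × 4.27 L ÷ 1000 = 1.602 g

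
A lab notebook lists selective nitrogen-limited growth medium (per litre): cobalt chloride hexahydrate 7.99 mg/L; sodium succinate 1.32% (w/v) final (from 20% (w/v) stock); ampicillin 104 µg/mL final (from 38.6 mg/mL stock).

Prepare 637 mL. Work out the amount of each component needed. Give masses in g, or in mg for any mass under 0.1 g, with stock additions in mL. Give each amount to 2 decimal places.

cobalt chloride hexahydrate 5.09 mg; sodium succinate 42.04 mL; ampicillin 1.72 mL

Working volume: 637 mL = 0.637 L.
cobalt chloride hexahydrate: 7.99 mg/L × 0.637 L = 5.09 mg
sodium succinate: dilute stock: 1.32% ÷ 20% × 637 mL = 42.04 mL
ampicillin: V = C2·V2/C1 = 104 µg/mL × 637 mL ÷ 38600 µg/mL = 1.72 mL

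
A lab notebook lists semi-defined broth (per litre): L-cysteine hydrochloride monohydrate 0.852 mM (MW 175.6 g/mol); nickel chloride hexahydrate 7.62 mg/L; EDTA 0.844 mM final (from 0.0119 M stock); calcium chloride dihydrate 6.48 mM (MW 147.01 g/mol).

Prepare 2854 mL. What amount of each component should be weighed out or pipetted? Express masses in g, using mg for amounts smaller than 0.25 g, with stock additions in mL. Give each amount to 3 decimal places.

Target volume = 2854 mL = 2.854 L.
L-cysteine hydrochloride monohydrate: 0.852 mmol/L × 175.6 g/mol × 2.854 L ÷ 1000 = 0.427 g
nickel chloride hexahydrate: 7.62 mg/L × 2.854 L = 21.747 mg
EDTA: dilute stock: 0.844 mM × 2854 mL ÷ 11.9 mM = 202.418 mL
calcium chloride dihydrate: 6.48 mmol/L × 147.01 g/mol × 2.854 L ÷ 1000 = 2.719 g

L-cysteine hydrochloride monohydrate 0.427 g; nickel chloride hexahydrate 21.747 mg; EDTA 202.418 mL; calcium chloride dihydrate 2.719 g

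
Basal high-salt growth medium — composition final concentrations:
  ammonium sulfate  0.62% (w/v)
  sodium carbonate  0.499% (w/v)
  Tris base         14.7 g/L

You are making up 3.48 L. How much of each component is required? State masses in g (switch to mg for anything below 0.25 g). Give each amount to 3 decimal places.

Scale factor relative to 1 L: 3.48.
ammonium sulfate: 0.62 g per 100 mL × 3480 mL ÷ 100 = 21.576 g
sodium carbonate: 0.499 g per 100 mL × 3480 mL ÷ 100 = 17.365 g
Tris base: 14.7 g/L × 3.48 L = 51.156 g

ammonium sulfate 21.576 g; sodium carbonate 17.365 g; Tris base 51.156 g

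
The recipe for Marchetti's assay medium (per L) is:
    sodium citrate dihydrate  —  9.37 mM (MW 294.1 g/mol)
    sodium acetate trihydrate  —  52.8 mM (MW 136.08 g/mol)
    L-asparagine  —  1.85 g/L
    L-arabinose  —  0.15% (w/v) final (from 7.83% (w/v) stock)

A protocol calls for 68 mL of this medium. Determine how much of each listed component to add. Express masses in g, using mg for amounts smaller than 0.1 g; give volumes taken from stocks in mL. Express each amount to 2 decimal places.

Target volume = 68 mL = 0.068 L.
sodium citrate dihydrate: 9.37 mmol/L × 294.1 g/mol × 0.068 L ÷ 1000 = 0.19 g
sodium acetate trihydrate: 52.8 mmol/L × 136.08 g/mol × 0.068 L ÷ 1000 = 0.49 g
L-asparagine: 1.85 g/L × 0.068 L = 0.13 g
L-arabinose: V = C2·V2/C1 = 0.15% ÷ 7.83% × 68 mL = 1.30 mL

sodium citrate dihydrate 0.19 g; sodium acetate trihydrate 0.49 g; L-asparagine 0.13 g; L-arabinose 1.30 mL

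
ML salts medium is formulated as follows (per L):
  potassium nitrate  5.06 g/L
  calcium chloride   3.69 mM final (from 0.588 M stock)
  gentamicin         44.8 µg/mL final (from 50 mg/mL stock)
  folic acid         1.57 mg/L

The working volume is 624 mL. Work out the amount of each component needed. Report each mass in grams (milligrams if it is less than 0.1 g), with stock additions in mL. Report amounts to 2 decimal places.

Scale factor relative to 1 L: 0.624.
potassium nitrate: 5.06 g/L × 0.624 L = 3.16 g
calcium chloride: C1V1 = C2V2 → 3.69 mM × 624 mL ÷ 588 mM = 3.92 mL
gentamicin: V = C2·V2/C1 = 44.8 µg/mL × 624 mL ÷ 50000 µg/mL = 0.56 mL
folic acid: 1.57 mg/L × 0.624 L = 0.98 mg

potassium nitrate 3.16 g; calcium chloride 3.92 mL; gentamicin 0.56 mL; folic acid 0.98 mg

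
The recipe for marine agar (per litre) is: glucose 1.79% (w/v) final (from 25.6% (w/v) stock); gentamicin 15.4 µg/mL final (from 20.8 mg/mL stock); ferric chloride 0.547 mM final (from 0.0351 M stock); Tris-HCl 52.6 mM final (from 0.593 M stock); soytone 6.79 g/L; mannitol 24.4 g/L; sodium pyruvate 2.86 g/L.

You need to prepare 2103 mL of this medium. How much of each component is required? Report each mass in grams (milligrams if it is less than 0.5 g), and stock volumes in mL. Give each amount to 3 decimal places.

Scale factor relative to 1 L: 2.103.
glucose: V = C2·V2/C1 = 1.79% ÷ 25.6% × 2103 mL = 147.046 mL
gentamicin: dilute stock: 15.4 µg/mL × 2103 mL ÷ 20800 µg/mL = 1.557 mL
ferric chloride: dilute stock: 0.547 mM × 2103 mL ÷ 35.1 mM = 32.773 mL
Tris-HCl: dilute stock: 52.6 mM × 2103 mL ÷ 593 mM = 186.539 mL
soytone: 6.79 g/L × 2.103 L = 14.279 g
mannitol: 24.4 g/L × 2.103 L = 51.313 g
sodium pyruvate: 2.86 g/L × 2.103 L = 6.015 g

glucose 147.046 mL; gentamicin 1.557 mL; ferric chloride 32.773 mL; Tris-HCl 186.539 mL; soytone 14.279 g; mannitol 51.313 g; sodium pyruvate 6.015 g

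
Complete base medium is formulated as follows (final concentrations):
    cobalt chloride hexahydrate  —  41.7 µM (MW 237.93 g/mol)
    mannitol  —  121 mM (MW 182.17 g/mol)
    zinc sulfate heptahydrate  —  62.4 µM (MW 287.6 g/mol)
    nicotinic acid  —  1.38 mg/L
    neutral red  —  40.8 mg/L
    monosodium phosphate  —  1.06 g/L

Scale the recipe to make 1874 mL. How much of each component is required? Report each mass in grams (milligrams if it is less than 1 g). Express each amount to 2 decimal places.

Scale factor relative to 1 L: 1.874.
cobalt chloride hexahydrate: 41.7 µmol/L × 237.93 g/mol × 1.874 L ÷ 1000 = 18.59 mg
mannitol: 121 mmol/L × 182.17 g/mol × 1.874 L ÷ 1000 = 41.31 g
zinc sulfate heptahydrate: 62.4 µmol/L × 287.6 g/mol × 1.874 L ÷ 1000 = 33.63 mg
nicotinic acid: 1.38 mg/L × 1.874 L = 2.59 mg
neutral red: 40.8 mg/L × 1.874 L = 76.46 mg
monosodium phosphate: 1.06 g/L × 1.874 L = 1.99 g

cobalt chloride hexahydrate 18.59 mg; mannitol 41.31 g; zinc sulfate heptahydrate 33.63 mg; nicotinic acid 2.59 mg; neutral red 76.46 mg; monosodium phosphate 1.99 g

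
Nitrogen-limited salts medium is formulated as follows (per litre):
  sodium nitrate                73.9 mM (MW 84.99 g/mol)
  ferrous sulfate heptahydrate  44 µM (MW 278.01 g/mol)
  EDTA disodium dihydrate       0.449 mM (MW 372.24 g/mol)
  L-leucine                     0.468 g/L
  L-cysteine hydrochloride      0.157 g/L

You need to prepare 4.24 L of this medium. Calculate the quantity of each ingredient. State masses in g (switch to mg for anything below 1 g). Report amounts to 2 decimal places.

sodium nitrate 26.63 g; ferrous sulfate heptahydrate 51.87 mg; EDTA disodium dihydrate 708.66 mg; L-leucine 1.98 g; L-cysteine hydrochloride 665.68 mg

Scale factor relative to 1 L: 4.24.
sodium nitrate: 73.9 mmol/L × 84.99 g/mol × 4.24 L ÷ 1000 = 26.63 g
ferrous sulfate heptahydrate: 44 µmol/L × 278.01 g/mol × 4.24 L ÷ 1000 = 51.87 mg
EDTA disodium dihydrate: 0.449 mmol/L × 372.24 mg/mmol × 4.24 L = 708.66 mg
L-leucine: 0.468 g/L × 4.24 L = 1.98 g
L-cysteine hydrochloride: 0.157 g/L × 4.24 L = 0.66568 g = 665.68 mg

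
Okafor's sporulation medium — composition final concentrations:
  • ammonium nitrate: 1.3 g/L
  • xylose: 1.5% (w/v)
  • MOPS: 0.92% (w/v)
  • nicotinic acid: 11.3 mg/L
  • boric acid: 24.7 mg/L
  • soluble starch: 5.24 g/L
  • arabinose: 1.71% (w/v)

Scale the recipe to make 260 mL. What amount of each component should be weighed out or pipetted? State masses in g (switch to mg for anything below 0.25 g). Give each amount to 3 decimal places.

Target volume = 260 mL = 0.26 L.
ammonium nitrate: 1.3 g/L × 0.26 L = 0.338 g
xylose: 1.5 g per 100 mL × 260 mL ÷ 100 = 3.900 g
MOPS: 0.92 g per 100 mL × 260 mL ÷ 100 = 2.392 g
nicotinic acid: 11.3 mg/L × 0.26 L = 2.938 mg
boric acid: 24.7 mg/L × 0.26 L = 6.422 mg
soluble starch: 5.24 g/L × 0.26 L = 1.362 g
arabinose: 1.71 g per 100 mL × 260 mL ÷ 100 = 4.446 g

ammonium nitrate 0.338 g; xylose 3.900 g; MOPS 2.392 g; nicotinic acid 2.938 mg; boric acid 6.422 mg; soluble starch 1.362 g; arabinose 4.446 g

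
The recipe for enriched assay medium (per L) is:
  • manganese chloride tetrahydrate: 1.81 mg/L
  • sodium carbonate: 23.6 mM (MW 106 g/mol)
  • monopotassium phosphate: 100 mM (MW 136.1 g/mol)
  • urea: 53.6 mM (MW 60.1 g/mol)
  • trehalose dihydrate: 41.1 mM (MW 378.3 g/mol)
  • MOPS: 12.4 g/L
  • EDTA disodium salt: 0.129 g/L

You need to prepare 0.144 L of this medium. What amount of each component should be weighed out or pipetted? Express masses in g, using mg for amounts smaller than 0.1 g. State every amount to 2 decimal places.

Working volume: 0.144 L.
manganese chloride tetrahydrate: 1.81 mg/L × 0.144 L = 0.26 mg
sodium carbonate: 23.6 mmol/L × 106 g/mol × 0.144 L ÷ 1000 = 0.36 g
monopotassium phosphate: 100 mmol/L × 136.1 g/mol × 0.144 L ÷ 1000 = 1.96 g
urea: 53.6 mmol/L × 60.1 g/mol × 0.144 L ÷ 1000 = 0.46 g
trehalose dihydrate: 41.1 mmol/L × 378.3 g/mol × 0.144 L ÷ 1000 = 2.24 g
MOPS: 12.4 g/L × 0.144 L = 1.79 g
EDTA disodium salt: 0.129 g/L × 0.144 L = 0.018576 g = 18.58 mg

manganese chloride tetrahydrate 0.26 mg; sodium carbonate 0.36 g; monopotassium phosphate 1.96 g; urea 0.46 g; trehalose dihydrate 2.24 g; MOPS 1.79 g; EDTA disodium salt 18.58 mg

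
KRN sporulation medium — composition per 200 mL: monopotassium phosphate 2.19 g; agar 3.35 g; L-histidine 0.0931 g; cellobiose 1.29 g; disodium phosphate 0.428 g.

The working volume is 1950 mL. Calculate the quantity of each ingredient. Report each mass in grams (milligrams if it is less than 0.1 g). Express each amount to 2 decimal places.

monopotassium phosphate 21.35 g; agar 32.66 g; L-histidine 0.91 g; cellobiose 12.58 g; disodium phosphate 4.17 g

Ratio of target to recipe volume: 1950 / 200 = 9.75.
monopotassium phosphate: 2.19 g × (1950 mL / 200 mL) = 21.35 g
agar: 3.35 g × (1950 mL / 200 mL) = 32.66 g
L-histidine: 0.0931 g × (1950 mL / 200 mL) = 0.91 g
cellobiose: 1.29 g × (1950 mL / 200 mL) = 12.58 g
disodium phosphate: 0.428 g × (1950 mL / 200 mL) = 4.17 g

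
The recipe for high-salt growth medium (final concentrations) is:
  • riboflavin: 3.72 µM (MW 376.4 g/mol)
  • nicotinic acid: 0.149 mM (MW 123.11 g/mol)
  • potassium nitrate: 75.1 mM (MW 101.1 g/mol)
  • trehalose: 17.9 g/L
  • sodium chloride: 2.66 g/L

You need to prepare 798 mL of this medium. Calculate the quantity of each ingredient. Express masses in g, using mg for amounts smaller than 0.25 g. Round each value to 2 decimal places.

Target volume = 798 mL = 0.798 L.
riboflavin: 3.72 µmol/L × 376.4 g/mol × 0.798 L ÷ 1000 = 1.12 mg
nicotinic acid: 0.149 mmol/L × 123.11 mg/mmol × 0.798 L = 14.64 mg
potassium nitrate: 75.1 mmol/L × 101.1 g/mol × 0.798 L ÷ 1000 = 6.06 g
trehalose: 17.9 g/L × 0.798 L = 14.28 g
sodium chloride: 2.66 g/L × 0.798 L = 2.12 g

riboflavin 1.12 mg; nicotinic acid 14.64 mg; potassium nitrate 6.06 g; trehalose 14.28 g; sodium chloride 2.12 g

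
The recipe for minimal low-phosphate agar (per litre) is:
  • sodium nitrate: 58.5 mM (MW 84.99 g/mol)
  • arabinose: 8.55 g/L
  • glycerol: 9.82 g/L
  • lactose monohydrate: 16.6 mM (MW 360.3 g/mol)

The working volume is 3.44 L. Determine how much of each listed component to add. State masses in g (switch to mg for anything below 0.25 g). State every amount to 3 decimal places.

Scale factor relative to 1 L: 3.44.
sodium nitrate: 58.5 mmol/L × 84.99 g/mol × 3.44 L ÷ 1000 = 17.103 g
arabinose: 8.55 g/L × 3.44 L = 29.412 g
glycerol: 9.82 g/L × 3.44 L = 33.781 g
lactose monohydrate: 16.6 mmol/L × 360.3 g/mol × 3.44 L ÷ 1000 = 20.575 g

sodium nitrate 17.103 g; arabinose 29.412 g; glycerol 33.781 g; lactose monohydrate 20.575 g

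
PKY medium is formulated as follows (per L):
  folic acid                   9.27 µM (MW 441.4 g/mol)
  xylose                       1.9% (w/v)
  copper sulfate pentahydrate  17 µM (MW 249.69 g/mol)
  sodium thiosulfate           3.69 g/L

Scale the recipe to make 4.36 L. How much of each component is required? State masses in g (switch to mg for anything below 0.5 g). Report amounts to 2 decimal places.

Working volume: 4.36 L.
folic acid: 9.27 µmol/L × 441.4 g/mol × 4.36 L ÷ 1000 = 17.84 mg
xylose: 1.9% w/v = 19 g/L → 19 × 4.36 L = 82.84 g
copper sulfate pentahydrate: 17 µmol/L × 249.69 g/mol × 4.36 L ÷ 1000 = 18.51 mg
sodium thiosulfate: 3.69 g/L × 4.36 L = 16.09 g

folic acid 17.84 mg; xylose 82.84 g; copper sulfate pentahydrate 18.51 mg; sodium thiosulfate 16.09 g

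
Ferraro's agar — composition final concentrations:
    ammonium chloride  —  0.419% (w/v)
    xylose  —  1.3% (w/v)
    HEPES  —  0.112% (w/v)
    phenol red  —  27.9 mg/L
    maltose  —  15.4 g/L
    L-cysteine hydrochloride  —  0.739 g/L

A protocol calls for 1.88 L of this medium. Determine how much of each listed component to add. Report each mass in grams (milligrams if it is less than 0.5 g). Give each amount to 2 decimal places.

ammonium chloride 7.88 g; xylose 24.44 g; HEPES 2.11 g; phenol red 52.45 mg; maltose 28.95 g; L-cysteine hydrochloride 1.39 g

Working volume: 1.88 L.
ammonium chloride: 0.419% w/v = 4.19 g/L → 4.19 × 1.88 L = 7.88 g
xylose: 1.3% w/v = 13 g/L → 13 × 1.88 L = 24.44 g
HEPES: 0.112 g per 100 mL × 1880 mL ÷ 100 = 2.11 g
phenol red: 27.9 mg/L × 1.88 L = 52.45 mg
maltose: 15.4 g/L × 1.88 L = 28.95 g
L-cysteine hydrochloride: 0.739 g/L × 1.88 L = 1.39 g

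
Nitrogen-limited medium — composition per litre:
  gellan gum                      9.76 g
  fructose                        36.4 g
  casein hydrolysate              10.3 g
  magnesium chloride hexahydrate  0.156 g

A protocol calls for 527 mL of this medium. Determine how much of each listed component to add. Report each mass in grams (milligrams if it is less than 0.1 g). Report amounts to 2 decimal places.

gellan gum 5.14 g; fructose 19.18 g; casein hydrolysate 5.43 g; magnesium chloride hexahydrate 82.21 mg

Scale factor = 527 mL / 1000 mL = 0.527.
gellan gum: 9.76 g × (527 mL / 1000 mL) = 5.14 g
fructose: 36.4 g × (527 mL / 1000 mL) = 19.18 g
casein hydrolysate: 10.3 g × (527 mL / 1000 mL) = 5.43 g
magnesium chloride hexahydrate: 0.156 g × (527 mL / 1000 mL) = 0.082212 g = 82.21 mg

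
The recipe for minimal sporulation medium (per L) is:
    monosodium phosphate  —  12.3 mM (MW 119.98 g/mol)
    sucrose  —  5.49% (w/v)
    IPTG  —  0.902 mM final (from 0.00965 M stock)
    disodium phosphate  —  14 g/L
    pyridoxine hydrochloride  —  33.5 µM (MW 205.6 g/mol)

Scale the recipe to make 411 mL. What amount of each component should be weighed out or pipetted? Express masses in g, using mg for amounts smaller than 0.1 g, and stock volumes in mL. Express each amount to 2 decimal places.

Working volume: 411 mL = 0.411 L.
monosodium phosphate: 12.3 mmol/L × 119.98 g/mol × 0.411 L ÷ 1000 = 0.61 g
sucrose: 5.49 g per 100 mL × 411 mL ÷ 100 = 22.56 g
IPTG: V = C2·V2/C1 = 0.902 mM × 411 mL ÷ 9.65 mM = 38.42 mL
disodium phosphate: 14 g/L × 0.411 L = 5.75 g
pyridoxine hydrochloride: 33.5 µmol/L × 205.6 g/mol × 0.411 L ÷ 1000 = 2.83 mg

monosodium phosphate 0.61 g; sucrose 22.56 g; IPTG 38.42 mL; disodium phosphate 5.75 g; pyridoxine hydrochloride 2.83 mg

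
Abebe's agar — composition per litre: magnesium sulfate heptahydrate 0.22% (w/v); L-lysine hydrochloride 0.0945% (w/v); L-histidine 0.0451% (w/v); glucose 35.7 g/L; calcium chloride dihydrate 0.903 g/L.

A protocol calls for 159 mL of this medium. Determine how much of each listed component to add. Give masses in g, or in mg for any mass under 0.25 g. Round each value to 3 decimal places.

Scale factor relative to 1 L: 0.159.
magnesium sulfate heptahydrate: 0.22 g per 100 mL × 159 mL ÷ 100 = 0.350 g
L-lysine hydrochloride: 0.0945 g per 100 mL × 159 mL ÷ 100 = 0.150255 g = 150.255 mg
L-histidine: 0.0451% w/v = 0.451 g/L → 0.451 × 0.159 L = 0.071709 g = 71.709 mg
glucose: 35.7 g/L × 0.159 L = 5.676 g
calcium chloride dihydrate: 0.903 g/L × 0.159 L = 0.143577 g = 143.577 mg

magnesium sulfate heptahydrate 0.350 g; L-lysine hydrochloride 150.255 mg; L-histidine 71.709 mg; glucose 5.676 g; calcium chloride dihydrate 143.577 mg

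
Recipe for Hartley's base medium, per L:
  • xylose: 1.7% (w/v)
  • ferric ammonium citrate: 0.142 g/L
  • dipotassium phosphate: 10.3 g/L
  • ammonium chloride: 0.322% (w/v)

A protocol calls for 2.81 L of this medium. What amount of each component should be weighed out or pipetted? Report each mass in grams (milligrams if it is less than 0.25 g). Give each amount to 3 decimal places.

xylose 47.770 g; ferric ammonium citrate 0.399 g; dipotassium phosphate 28.943 g; ammonium chloride 9.048 g

Scale factor relative to 1 L: 2.81.
xylose: 1.7 g per 100 mL × 2810 mL ÷ 100 = 47.770 g
ferric ammonium citrate: 0.142 g/L × 2.81 L = 0.399 g
dipotassium phosphate: 10.3 g/L × 2.81 L = 28.943 g
ammonium chloride: 0.322 g per 100 mL × 2810 mL ÷ 100 = 9.048 g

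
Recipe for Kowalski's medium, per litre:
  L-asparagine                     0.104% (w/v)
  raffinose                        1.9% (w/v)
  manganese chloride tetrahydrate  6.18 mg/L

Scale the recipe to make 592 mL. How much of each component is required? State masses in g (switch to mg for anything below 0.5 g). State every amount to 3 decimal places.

L-asparagine 0.616 g; raffinose 11.248 g; manganese chloride tetrahydrate 3.659 mg

Working volume: 592 mL = 0.592 L.
L-asparagine: 0.104 g per 100 mL × 592 mL ÷ 100 = 0.616 g
raffinose: 1.9% w/v = 19 g/L → 19 × 0.592 L = 11.248 g
manganese chloride tetrahydrate: 6.18 mg/L × 0.592 L = 3.659 mg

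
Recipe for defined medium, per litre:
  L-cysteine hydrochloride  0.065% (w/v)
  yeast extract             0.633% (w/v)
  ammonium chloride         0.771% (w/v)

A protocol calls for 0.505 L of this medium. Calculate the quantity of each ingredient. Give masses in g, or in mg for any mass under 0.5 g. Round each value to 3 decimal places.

L-cysteine hydrochloride 328.250 mg; yeast extract 3.197 g; ammonium chloride 3.894 g

Scale factor relative to 1 L: 0.505.
L-cysteine hydrochloride: 0.065% w/v = 0.65 g/L → 0.65 × 0.505 L = 0.32825 g = 328.250 mg
yeast extract: 0.633 g per 100 mL × 505 mL ÷ 100 = 3.197 g
ammonium chloride: 0.771% w/v = 7.71 g/L → 7.71 × 0.505 L = 3.894 g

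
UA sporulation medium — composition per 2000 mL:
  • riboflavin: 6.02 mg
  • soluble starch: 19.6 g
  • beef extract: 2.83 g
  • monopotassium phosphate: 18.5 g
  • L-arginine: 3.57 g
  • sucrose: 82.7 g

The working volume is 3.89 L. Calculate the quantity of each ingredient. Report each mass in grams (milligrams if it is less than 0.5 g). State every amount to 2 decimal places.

Ratio of target to recipe volume: 3890 / 2000 = 1.945.
riboflavin: 6.02 mg × (3890 mL / 2000 mL) = 11.71 mg
soluble starch: 19.6 g × (3890 mL / 2000 mL) = 38.12 g
beef extract: 2.83 g × (3890 mL / 2000 mL) = 5.50 g
monopotassium phosphate: 18.5 g × (3890 mL / 2000 mL) = 35.98 g
L-arginine: 3.57 g × (3890 mL / 2000 mL) = 6.94 g
sucrose: 82.7 g × (3890 mL / 2000 mL) = 160.85 g

riboflavin 11.71 mg; soluble starch 38.12 g; beef extract 5.50 g; monopotassium phosphate 35.98 g; L-arginine 6.94 g; sucrose 160.85 g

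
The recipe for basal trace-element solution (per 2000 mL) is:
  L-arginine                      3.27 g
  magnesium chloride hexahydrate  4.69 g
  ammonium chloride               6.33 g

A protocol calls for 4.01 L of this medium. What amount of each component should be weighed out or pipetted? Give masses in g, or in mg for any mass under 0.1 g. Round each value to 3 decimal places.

L-arginine 6.556 g; magnesium chloride hexahydrate 9.403 g; ammonium chloride 12.692 g

Scale factor = 4010 mL / 2000 mL = 2.005.
L-arginine: 3.27 g × (4010 mL / 2000 mL) = 6.556 g
magnesium chloride hexahydrate: 4.69 g × (4010 mL / 2000 mL) = 9.403 g
ammonium chloride: 6.33 g × (4010 mL / 2000 mL) = 12.692 g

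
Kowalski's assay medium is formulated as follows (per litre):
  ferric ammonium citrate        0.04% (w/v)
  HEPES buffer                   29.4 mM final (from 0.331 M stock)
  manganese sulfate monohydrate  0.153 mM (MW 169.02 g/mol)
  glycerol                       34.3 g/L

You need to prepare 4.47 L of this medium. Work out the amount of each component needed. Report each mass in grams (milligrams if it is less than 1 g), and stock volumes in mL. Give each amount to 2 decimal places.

Working volume: 4.47 L.
ferric ammonium citrate: 0.04 g per 100 mL × 4470 mL ÷ 100 = 1.79 g
HEPES buffer: V = C2·V2/C1 = 29.4 mM × 4470 mL ÷ 331 mM = 397.03 mL
manganese sulfate monohydrate: 0.153 mmol/L × 169.02 mg/mmol × 4.47 L = 115.59 mg
glycerol: 34.3 g/L × 4.47 L = 153.32 g

ferric ammonium citrate 1.79 g; HEPES buffer 397.03 mL; manganese sulfate monohydrate 115.59 mg; glycerol 153.32 g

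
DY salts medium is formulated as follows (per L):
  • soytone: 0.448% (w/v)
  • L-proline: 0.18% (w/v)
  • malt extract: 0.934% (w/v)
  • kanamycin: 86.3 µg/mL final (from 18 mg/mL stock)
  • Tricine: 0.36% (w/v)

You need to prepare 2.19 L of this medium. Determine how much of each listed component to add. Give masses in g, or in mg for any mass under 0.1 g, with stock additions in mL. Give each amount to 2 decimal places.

Scale factor relative to 1 L: 2.19.
soytone: 0.448 g per 100 mL × 2190 mL ÷ 100 = 9.81 g
L-proline: 0.18 g per 100 mL × 2190 mL ÷ 100 = 3.94 g
malt extract: 0.934% w/v = 9.34 g/L → 9.34 × 2.19 L = 20.45 g
kanamycin: V = C2·V2/C1 = 86.3 µg/mL × 2190 mL ÷ 18000 µg/mL = 10.50 mL
Tricine: 0.36 g per 100 mL × 2190 mL ÷ 100 = 7.88 g

soytone 9.81 g; L-proline 3.94 g; malt extract 20.45 g; kanamycin 10.50 mL; Tricine 7.88 g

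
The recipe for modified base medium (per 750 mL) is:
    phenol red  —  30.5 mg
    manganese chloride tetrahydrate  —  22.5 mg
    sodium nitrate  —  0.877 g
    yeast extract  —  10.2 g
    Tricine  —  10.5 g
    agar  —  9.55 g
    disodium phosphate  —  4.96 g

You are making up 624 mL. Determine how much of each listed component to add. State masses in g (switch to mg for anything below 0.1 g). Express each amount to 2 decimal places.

phenol red 25.38 mg; manganese chloride tetrahydrate 18.72 mg; sodium nitrate 0.73 g; yeast extract 8.49 g; Tricine 8.74 g; agar 7.95 g; disodium phosphate 4.13 g

Ratio of target to recipe volume: 624 / 750 = 0.832.
phenol red: 30.5 mg × (624 mL / 750 mL) = 25.38 mg
manganese chloride tetrahydrate: 22.5 mg × (624 mL / 750 mL) = 18.72 mg
sodium nitrate: 0.877 g × (624 mL / 750 mL) = 0.73 g
yeast extract: 10.2 g × (624 mL / 750 mL) = 8.49 g
Tricine: 10.5 g × (624 mL / 750 mL) = 8.74 g
agar: 9.55 g × (624 mL / 750 mL) = 7.95 g
disodium phosphate: 4.96 g × (624 mL / 750 mL) = 4.13 g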